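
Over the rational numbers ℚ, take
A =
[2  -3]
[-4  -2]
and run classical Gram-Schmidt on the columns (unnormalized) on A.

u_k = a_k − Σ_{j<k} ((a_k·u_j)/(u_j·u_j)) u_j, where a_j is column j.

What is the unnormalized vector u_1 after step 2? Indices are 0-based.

Step 1: u_0 = a_0 = (2, -4).
Step 2: u_1 = a_1 − (1/10)·u_0 = (-16/5, -8/5).

u_1 = (-16/5, -8/5)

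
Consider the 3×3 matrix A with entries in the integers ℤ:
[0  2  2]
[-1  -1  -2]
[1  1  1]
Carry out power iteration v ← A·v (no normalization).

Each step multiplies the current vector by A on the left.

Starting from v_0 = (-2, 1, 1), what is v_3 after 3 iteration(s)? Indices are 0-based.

v_3 = (0, -1, -2)

v_0 = (-2, 1, 1).
v_1 = A·v_0 = (4, -1, 0).
v_2 = A·v_1 = (-2, -3, 3).
v_3 = A·v_2 = (0, -1, -2).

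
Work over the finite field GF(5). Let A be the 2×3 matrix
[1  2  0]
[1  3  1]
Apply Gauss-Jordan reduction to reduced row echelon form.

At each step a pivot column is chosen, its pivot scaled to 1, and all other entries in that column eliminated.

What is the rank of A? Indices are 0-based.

rank = 2

[1] R0 /= 1  ⇒  (1, 2, 0)
     R1 -= 1·R0  ⇒  (0, 1, 1)
[2] R1 /= 1  ⇒  (0, 1, 1)
     R0 -= 2·R1  ⇒  (1, 0, 3)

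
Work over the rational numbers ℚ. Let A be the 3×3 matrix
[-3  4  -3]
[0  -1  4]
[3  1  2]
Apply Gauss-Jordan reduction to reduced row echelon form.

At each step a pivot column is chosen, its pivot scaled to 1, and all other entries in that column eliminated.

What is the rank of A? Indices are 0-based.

rank = 3

step 1: normalize row 0 (÷-3) = (1, -4/3, 1)
  row 2: subtract 3×row0 = (0, 5, -1)
step 2: normalize row 1 (÷-1) = (0, 1, -4)
  row 0: subtract -4/3×row1 = (1, 0, -13/3)
  row 2: subtract 5×row1 = (0, 0, 19)
step 3: normalize row 2 (÷19) = (0, 0, 1)
  row 0: subtract -13/3×row2 = (1, 0, 0)
  row 1: subtract -4×row2 = (0, 1, 0)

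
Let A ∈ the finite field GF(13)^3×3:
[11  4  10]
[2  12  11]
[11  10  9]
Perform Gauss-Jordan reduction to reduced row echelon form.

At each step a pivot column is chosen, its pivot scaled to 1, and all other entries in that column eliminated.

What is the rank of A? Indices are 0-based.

step 1: normalize row 0 (÷11) = (1, 11, 8)
  row 1: subtract 2×row0 = (0, 3, 8)
  row 2: subtract 11×row0 = (0, 6, 12)
step 2: normalize row 1 (÷3) = (0, 1, 7)
  row 0: subtract 11×row1 = (1, 0, 9)
  row 2: subtract 6×row1 = (0, 0, 9)
step 3: normalize row 2 (÷9) = (0, 0, 1)
  row 0: subtract 9×row2 = (1, 0, 0)
  row 1: subtract 7×row2 = (0, 1, 0)

rank = 3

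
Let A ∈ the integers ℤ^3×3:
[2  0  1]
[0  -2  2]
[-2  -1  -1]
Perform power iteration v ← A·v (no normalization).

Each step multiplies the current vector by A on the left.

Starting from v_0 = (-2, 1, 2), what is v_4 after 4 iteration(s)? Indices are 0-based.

v_4 = (-3, 2, -3)

v_0 = (-2, 1, 2).
v_1 = A·v_0 = (-2, 2, 1).
v_2 = A·v_1 = (-3, -2, 1).
v_3 = A·v_2 = (-5, 6, 7).
v_4 = A·v_3 = (-3, 2, -3).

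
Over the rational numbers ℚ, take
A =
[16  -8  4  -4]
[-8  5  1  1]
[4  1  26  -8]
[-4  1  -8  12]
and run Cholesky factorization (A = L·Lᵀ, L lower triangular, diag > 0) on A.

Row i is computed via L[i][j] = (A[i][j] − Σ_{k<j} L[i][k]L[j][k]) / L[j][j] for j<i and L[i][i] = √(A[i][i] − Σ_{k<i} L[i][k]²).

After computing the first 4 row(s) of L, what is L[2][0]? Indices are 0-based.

Step 1: L[0][0] = √(16) = 4.
  L[1][0] = (-8) / L[0][0] = -2.
Step 2: L[1][1] = √(1) = 1.
  L[2][0] = (4) / L[0][0] = 1.
  L[2][1] = (3) / L[1][1] = 3.
Step 3: L[2][2] = √(16) = 4.
  L[3][0] = (-4) / L[0][0] = -1.
  L[3][1] = (-1) / L[1][1] = -1.
  L[3][2] = (-4) / L[2][2] = -1.
Step 4: L[3][3] = √(9) = 3.

L[2][0] = 1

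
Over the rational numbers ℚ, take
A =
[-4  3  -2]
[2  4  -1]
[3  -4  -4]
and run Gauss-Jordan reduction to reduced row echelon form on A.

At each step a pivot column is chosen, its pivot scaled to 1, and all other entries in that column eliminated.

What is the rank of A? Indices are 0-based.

rank = 3

step 1: normalize row 0 (÷-4) = (1, -3/4, 1/2)
  row 1: subtract 2×row0 = (0, 11/2, -2)
  row 2: subtract 3×row0 = (0, -7/4, -11/2)
step 2: normalize row 1 (÷11/2) = (0, 1, -4/11)
  row 0: subtract -3/4×row1 = (1, 0, 5/22)
  row 2: subtract -7/4×row1 = (0, 0, -135/22)
step 3: normalize row 2 (÷-135/22) = (0, 0, 1)
  row 0: subtract 5/22×row2 = (1, 0, 0)
  row 1: subtract -4/11×row2 = (0, 1, 0)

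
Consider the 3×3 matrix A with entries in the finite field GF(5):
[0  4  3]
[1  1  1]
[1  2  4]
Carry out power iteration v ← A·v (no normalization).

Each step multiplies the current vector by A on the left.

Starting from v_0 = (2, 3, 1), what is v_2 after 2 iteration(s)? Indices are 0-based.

v_0 = (2, 3, 1).
v_1 = A·v_0 = (0, 1, 2).
v_2 = A·v_1 = (0, 3, 0).

v_2 = (0, 3, 0)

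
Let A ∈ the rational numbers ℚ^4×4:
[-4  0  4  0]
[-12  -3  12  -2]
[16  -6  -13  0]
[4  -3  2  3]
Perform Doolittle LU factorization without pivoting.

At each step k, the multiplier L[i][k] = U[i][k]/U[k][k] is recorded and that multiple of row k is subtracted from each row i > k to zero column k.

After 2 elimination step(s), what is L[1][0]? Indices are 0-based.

k=0: U[0][0]=-4
  eliminate (1,0): mult=3, new row 1: (0, -3, 0, -2); set L[1][0]=3
  eliminate (2,0): mult=-4, new row 2: (0, -6, 3, 0); set L[2][0]=-4
  eliminate (3,0): mult=-1, new row 3: (0, -3, 6, 3); set L[3][0]=-1
k=1: U[1][1]=-3
  eliminate (2,1): mult=2, new row 2: (0, 0, 3, 4); set L[2][1]=2
  eliminate (3,1): mult=1, new row 3: (0, 0, 6, 5); set L[3][1]=1

L[1][0] = 3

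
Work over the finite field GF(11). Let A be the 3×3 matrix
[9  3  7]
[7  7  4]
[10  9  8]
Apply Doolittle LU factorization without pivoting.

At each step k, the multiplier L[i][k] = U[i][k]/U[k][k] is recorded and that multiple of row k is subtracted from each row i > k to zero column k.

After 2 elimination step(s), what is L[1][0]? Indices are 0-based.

L[1][0] = 2

k=0: U[0][0]=9
  eliminate (1,0): mult=2, new row 1: (0, 1, 1); set L[1][0]=2
  eliminate (2,0): mult=6, new row 2: (0, 2, 10); set L[2][0]=6
k=1: U[1][1]=1
  eliminate (2,1): mult=2, new row 2: (0, 0, 8); set L[2][1]=2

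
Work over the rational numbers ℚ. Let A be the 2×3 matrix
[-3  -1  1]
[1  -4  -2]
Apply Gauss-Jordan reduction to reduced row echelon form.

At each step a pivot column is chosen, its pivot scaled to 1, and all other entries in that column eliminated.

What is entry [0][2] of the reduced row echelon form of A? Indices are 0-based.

pivot(0,0)=-3: scale R0 → (1, 1/3, -1/3)
  clear (1,0): R1 −= (1)R0 → (0, -13/3, -5/3)
pivot(1,1)=-13/3: scale R1 → (0, 1, 5/13)
  clear (0,1): R0 −= (1/3)R1 → (1, 0, -6/13)

M[0][2] = -6/13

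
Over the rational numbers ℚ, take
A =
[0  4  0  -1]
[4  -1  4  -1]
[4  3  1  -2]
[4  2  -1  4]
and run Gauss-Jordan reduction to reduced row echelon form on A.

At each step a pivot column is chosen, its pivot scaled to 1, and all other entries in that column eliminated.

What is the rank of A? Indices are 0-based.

rank = 4

step 1: exchange rows 0,1
step 1: normalize row 0 (÷4) = (1, -1/4, 1, -1/4)
  row 2: subtract 4×row0 = (0, 4, -3, -1)
  row 3: subtract 4×row0 = (0, 3, -5, 5)
step 2: normalize row 1 (÷4) = (0, 1, 0, -1/4)
  row 0: subtract -1/4×row1 = (1, 0, 1, -5/16)
  row 2: subtract 4×row1 = (0, 0, -3, 0)
  row 3: subtract 3×row1 = (0, 0, -5, 23/4)
step 3: normalize row 2 (÷-3) = (0, 0, 1, 0)
  row 0: subtract 1×row2 = (1, 0, 0, -5/16)
  row 3: subtract -5×row2 = (0, 0, 0, 23/4)
step 4: normalize row 3 (÷23/4) = (0, 0, 0, 1)
  row 0: subtract -5/16×row3 = (1, 0, 0, 0)
  row 1: subtract -1/4×row3 = (0, 1, 0, 0)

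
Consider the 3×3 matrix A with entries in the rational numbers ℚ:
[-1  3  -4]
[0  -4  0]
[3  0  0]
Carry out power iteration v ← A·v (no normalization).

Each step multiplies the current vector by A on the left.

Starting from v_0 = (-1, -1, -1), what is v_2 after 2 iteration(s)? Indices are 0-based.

v_0 = (-1, -1, -1).
v_1 = A·v_0 = (2, 4, -3).
v_2 = A·v_1 = (22, -16, 6).

v_2 = (22, -16, 6)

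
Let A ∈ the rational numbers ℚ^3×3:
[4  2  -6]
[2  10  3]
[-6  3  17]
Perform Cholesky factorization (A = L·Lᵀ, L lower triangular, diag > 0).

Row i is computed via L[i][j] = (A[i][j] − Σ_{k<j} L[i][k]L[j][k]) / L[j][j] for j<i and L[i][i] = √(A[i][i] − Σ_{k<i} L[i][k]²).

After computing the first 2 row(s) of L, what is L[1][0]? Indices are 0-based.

Step 1: L[0][0] = √(4) = 2.
  L[1][0] = (2) / L[0][0] = 1.
Step 2: L[1][1] = √(9) = 3.

L[1][0] = 1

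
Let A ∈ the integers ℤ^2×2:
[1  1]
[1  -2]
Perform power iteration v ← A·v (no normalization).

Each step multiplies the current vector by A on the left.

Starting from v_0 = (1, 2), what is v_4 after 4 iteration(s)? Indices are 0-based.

v_0 = (1, 2).
v_1 = A·v_0 = (3, -3).
v_2 = A·v_1 = (0, 9).
v_3 = A·v_2 = (9, -18).
v_4 = A·v_3 = (-9, 45).

v_4 = (-9, 45)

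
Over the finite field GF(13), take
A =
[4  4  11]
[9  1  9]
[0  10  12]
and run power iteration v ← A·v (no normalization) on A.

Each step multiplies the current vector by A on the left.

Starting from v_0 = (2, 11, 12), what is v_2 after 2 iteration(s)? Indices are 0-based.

v_0 = (2, 11, 12).
v_1 = A·v_0 = (2, 7, 7).
v_2 = A·v_1 = (9, 10, 11).

v_2 = (9, 10, 11)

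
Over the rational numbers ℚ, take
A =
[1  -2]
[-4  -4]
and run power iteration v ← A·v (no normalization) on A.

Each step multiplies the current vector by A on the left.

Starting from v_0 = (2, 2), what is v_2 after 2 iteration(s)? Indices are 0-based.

v_2 = (30, 72)

v_0 = (2, 2).
v_1 = A·v_0 = (-2, -16).
v_2 = A·v_1 = (30, 72).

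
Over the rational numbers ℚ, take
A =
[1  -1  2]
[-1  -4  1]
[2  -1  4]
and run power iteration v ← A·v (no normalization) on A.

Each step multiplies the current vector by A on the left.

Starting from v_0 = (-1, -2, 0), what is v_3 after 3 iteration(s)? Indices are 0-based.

v_3 = (15, 149, -7)

v_0 = (-1, -2, 0).
v_1 = A·v_0 = (1, 9, 0).
v_2 = A·v_1 = (-8, -37, -7).
v_3 = A·v_2 = (15, 149, -7).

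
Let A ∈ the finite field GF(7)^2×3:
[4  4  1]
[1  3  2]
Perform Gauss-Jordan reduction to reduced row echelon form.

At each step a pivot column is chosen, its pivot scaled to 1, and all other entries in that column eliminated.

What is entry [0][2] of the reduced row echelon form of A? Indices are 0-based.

M[0][2] = 2

pivot(0,0)=4: scale R0 → (1, 1, 2)
  clear (1,0): R1 −= (1)R0 → (0, 2, 0)
pivot(1,1)=2: scale R1 → (0, 1, 0)
  clear (0,1): R0 −= (1)R1 → (1, 0, 2)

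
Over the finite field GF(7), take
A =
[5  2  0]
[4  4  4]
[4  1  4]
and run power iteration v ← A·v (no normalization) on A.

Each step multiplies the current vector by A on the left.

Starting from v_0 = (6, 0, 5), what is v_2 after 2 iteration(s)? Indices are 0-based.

v_2 = (0, 3, 4)

v_0 = (6, 0, 5).
v_1 = A·v_0 = (2, 2, 2).
v_2 = A·v_1 = (0, 3, 4).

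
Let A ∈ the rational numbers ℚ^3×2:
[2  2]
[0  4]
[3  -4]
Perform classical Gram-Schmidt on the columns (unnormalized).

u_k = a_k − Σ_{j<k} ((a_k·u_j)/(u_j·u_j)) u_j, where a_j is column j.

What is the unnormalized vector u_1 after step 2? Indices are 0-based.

u_1 = (42/13, 4, -28/13)

Step 1: u_0 = a_0 = (2, 0, 3).
Step 2: u_1 = a_1 − (-8/13)·u_0 = (42/13, 4, -28/13).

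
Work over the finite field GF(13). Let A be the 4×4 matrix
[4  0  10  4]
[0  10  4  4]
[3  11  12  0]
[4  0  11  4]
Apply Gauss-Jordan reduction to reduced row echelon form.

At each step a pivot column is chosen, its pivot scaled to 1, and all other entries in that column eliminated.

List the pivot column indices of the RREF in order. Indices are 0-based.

step 1: normalize row 0 (÷4) = (1, 0, 9, 1)
  row 2: subtract 3×row0 = (0, 11, 11, 10)
  row 3: subtract 4×row0 = (0, 0, 1, 0)
step 2: normalize row 1 (÷10) = (0, 1, 3, 3)
  row 2: subtract 11×row1 = (0, 0, 4, 3)
step 3: normalize row 2 (÷4) = (0, 0, 1, 4)
  row 0: subtract 9×row2 = (1, 0, 0, 4)
  row 1: subtract 3×row2 = (0, 1, 0, 4)
  row 3: subtract 1×row2 = (0, 0, 0, 9)
step 4: normalize row 3 (÷9) = (0, 0, 0, 1)
  row 0: subtract 4×row3 = (1, 0, 0, 0)
  row 1: subtract 4×row3 = (0, 1, 0, 0)
  row 2: subtract 4×row3 = (0, 0, 1, 0)

pivot columns: 0, 1, 2, 3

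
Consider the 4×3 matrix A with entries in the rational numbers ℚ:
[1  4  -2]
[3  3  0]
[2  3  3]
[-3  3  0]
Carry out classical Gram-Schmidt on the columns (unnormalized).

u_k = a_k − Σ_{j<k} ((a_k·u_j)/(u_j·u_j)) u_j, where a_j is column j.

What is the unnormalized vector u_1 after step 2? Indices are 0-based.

u_1 = (82/23, 39/23, 49/23, 99/23)

Step 1: u_0 = a_0 = (1, 3, 2, -3).
Step 2: u_1 = a_1 − (10/23)·u_0 = (82/23, 39/23, 49/23, 99/23).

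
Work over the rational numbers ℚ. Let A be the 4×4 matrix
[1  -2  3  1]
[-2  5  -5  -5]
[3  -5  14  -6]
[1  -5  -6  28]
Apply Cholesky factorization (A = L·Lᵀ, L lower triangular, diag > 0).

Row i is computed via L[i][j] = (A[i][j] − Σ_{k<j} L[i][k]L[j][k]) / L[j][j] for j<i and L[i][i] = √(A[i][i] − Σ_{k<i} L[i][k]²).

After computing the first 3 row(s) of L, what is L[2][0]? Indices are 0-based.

L[2][0] = 3

Step 1: L[0][0] = √(1) = 1.
  L[1][0] = (-2) / L[0][0] = -2.
Step 2: L[1][1] = √(1) = 1.
  L[2][0] = (3) / L[0][0] = 3.
  L[2][1] = (1) / L[1][1] = 1.
Step 3: L[2][2] = √(4) = 2.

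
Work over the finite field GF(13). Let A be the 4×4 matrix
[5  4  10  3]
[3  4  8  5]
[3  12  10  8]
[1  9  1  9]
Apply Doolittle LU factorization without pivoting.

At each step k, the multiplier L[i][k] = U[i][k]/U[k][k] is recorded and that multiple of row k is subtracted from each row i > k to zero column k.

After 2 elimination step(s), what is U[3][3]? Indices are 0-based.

U[3][3] = 5

k=0: U[0][0]=5
  eliminate (1,0): mult=11, new row 1: (0, 12, 2, 11); set L[1][0]=11
  eliminate (2,0): mult=11, new row 2: (0, 7, 4, 1); set L[2][0]=11
  eliminate (3,0): mult=8, new row 3: (0, 3, 12, 11); set L[3][0]=8
k=1: U[1][1]=12
  eliminate (2,1): mult=6, new row 2: (0, 0, 5, 0); set L[2][1]=6
  eliminate (3,1): mult=10, new row 3: (0, 0, 5, 5); set L[3][1]=10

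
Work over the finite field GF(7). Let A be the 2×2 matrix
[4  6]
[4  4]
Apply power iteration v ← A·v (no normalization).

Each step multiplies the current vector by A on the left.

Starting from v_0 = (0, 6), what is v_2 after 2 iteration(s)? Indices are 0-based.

v_0 = (0, 6).
v_1 = A·v_0 = (1, 3).
v_2 = A·v_1 = (1, 2).

v_2 = (1, 2)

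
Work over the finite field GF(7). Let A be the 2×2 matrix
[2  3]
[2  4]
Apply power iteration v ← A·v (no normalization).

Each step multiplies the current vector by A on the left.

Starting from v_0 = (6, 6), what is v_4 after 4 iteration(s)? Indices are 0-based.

v_0 = (6, 6).
v_1 = A·v_0 = (2, 1).
v_2 = A·v_1 = (0, 1).
v_3 = A·v_2 = (3, 4).
v_4 = A·v_3 = (4, 1).

v_4 = (4, 1)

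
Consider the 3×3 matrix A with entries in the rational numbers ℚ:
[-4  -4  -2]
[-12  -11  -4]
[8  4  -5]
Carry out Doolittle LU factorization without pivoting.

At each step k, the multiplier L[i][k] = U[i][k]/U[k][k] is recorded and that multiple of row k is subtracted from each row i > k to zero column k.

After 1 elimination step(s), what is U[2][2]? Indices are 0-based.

[col 0] pivot -4
  R1 -= 3*R0 → (0, 1, 2)  (L[1][0] := 3)
  R2 -= -2*R0 → (0, -4, -9)  (L[2][0] := -2)

U[2][2] = -9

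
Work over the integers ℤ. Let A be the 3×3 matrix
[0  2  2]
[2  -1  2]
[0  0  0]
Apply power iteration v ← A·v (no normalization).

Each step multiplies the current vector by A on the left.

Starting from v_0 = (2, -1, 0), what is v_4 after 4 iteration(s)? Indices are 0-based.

v_0 = (2, -1, 0).
v_1 = A·v_0 = (-2, 5, 0).
v_2 = A·v_1 = (10, -9, 0).
v_3 = A·v_2 = (-18, 29, 0).
v_4 = A·v_3 = (58, -65, 0).

v_4 = (58, -65, 0)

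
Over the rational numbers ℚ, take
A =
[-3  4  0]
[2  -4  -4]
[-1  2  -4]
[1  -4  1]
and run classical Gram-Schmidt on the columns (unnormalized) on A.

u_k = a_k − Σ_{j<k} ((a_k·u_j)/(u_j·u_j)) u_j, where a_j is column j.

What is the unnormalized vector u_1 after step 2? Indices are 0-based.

u_1 = (-6/5, -8/15, 4/15, -34/15)

Step 1: u_0 = a_0 = (-3, 2, -1, 1).
Step 2: u_1 = a_1 − (-26/15)·u_0 = (-6/5, -8/15, 4/15, -34/15).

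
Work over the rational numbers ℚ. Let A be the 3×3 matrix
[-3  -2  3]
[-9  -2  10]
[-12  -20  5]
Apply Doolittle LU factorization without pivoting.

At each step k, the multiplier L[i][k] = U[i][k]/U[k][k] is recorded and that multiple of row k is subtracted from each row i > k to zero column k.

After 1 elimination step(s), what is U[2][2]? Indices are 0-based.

U[2][2] = -7

[col 0] pivot -3
  R1 -= 3*R0 → (0, 4, 1)  (L[1][0] := 3)
  R2 -= 4*R0 → (0, -12, -7)  (L[2][0] := 4)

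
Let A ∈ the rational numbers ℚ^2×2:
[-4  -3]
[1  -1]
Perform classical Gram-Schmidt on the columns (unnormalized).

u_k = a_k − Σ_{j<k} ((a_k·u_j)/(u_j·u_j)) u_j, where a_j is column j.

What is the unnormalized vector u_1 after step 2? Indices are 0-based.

u_1 = (-7/17, -28/17)

Step 1: u_0 = a_0 = (-4, 1).
Step 2: u_1 = a_1 − (11/17)·u_0 = (-7/17, -28/17).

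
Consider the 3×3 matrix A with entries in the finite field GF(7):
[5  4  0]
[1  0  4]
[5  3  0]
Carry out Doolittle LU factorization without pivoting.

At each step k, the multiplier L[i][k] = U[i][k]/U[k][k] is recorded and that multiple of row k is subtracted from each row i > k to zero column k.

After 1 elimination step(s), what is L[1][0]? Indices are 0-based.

k=0: U[0][0]=5
  eliminate (1,0): mult=3, new row 1: (0, 2, 4); set L[1][0]=3
  eliminate (2,0): mult=1, new row 2: (0, 6, 0); set L[2][0]=1

L[1][0] = 3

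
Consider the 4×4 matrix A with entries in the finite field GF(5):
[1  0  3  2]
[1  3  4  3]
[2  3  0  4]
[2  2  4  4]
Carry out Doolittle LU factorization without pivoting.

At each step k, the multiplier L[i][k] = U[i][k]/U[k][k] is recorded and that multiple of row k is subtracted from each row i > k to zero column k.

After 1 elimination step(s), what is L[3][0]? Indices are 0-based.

k=0: U[0][0]=1
  eliminate (1,0): mult=1, new row 1: (0, 3, 1, 1); set L[1][0]=1
  eliminate (2,0): mult=2, new row 2: (0, 3, 4, 0); set L[2][0]=2
  eliminate (3,0): mult=2, new row 3: (0, 2, 3, 0); set L[3][0]=2

L[3][0] = 2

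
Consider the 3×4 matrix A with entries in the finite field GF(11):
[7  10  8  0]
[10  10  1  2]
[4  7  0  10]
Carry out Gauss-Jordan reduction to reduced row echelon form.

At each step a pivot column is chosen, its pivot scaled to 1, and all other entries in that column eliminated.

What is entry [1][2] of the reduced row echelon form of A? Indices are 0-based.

[1] R0 /= 7  ⇒  (1, 3, 9, 0)
     R1 -= 10·R0  ⇒  (0, 2, 10, 2)
     R2 -= 4·R0  ⇒  (0, 6, 8, 10)
[2] R1 /= 2  ⇒  (0, 1, 5, 1)
     R0 -= 3·R1  ⇒  (1, 0, 5, 8)
     R2 -= 6·R1  ⇒  (0, 0, 0, 4)
column 2 empty below row 2
[3] R2 /= 4  ⇒  (0, 0, 0, 1)
     R0 -= 8·R2  ⇒  (1, 0, 5, 0)
     R1 -= 1·R2  ⇒  (0, 1, 5, 0)

M[1][2] = 5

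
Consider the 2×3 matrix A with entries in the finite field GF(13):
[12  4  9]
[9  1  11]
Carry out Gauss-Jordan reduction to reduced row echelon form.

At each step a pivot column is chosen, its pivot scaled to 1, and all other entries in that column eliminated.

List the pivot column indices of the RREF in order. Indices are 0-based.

pivot columns: 0, 1

[1] R0 /= 12  ⇒  (1, 9, 4)
     R1 -= 9·R0  ⇒  (0, 11, 1)
[2] R1 /= 11  ⇒  (0, 1, 6)
     R0 -= 9·R1  ⇒  (1, 0, 2)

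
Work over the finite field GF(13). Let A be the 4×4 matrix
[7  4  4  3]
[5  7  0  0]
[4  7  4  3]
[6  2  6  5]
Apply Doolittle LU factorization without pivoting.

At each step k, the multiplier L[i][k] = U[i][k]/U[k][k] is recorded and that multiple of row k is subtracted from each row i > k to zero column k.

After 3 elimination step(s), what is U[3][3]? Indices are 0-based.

k=0: U[0][0]=7
  eliminate (1,0): mult=10, new row 1: (0, 6, 12, 9); set L[1][0]=10
  eliminate (2,0): mult=8, new row 2: (0, 1, 11, 5); set L[2][0]=8
  eliminate (3,0): mult=12, new row 3: (0, 6, 10, 8); set L[3][0]=12
k=1: U[1][1]=6
  eliminate (2,1): mult=11, new row 2: (0, 0, 9, 10); set L[2][1]=11
  eliminate (3,1): mult=1, new row 3: (0, 0, 11, 12); set L[3][1]=1
k=2: U[2][2]=9
  eliminate (3,2): mult=7, new row 3: (0, 0, 0, 7); set L[3][2]=7

U[3][3] = 7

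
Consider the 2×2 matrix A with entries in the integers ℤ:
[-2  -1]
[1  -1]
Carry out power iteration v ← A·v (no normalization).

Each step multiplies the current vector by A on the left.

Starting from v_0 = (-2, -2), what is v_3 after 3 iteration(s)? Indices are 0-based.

v_3 = (18, -18)

v_0 = (-2, -2).
v_1 = A·v_0 = (6, 0).
v_2 = A·v_1 = (-12, 6).
v_3 = A·v_2 = (18, -18).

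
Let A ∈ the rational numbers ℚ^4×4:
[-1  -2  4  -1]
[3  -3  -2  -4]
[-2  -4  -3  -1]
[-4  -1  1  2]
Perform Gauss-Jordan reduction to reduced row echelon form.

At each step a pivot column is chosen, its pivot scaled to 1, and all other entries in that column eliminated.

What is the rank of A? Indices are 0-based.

rank = 4

pivot(0,0)=-1: scale R0 → (1, 2, -4, 1)
  clear (1,0): R1 −= (3)R0 → (0, -9, 10, -7)
  clear (2,0): R2 −= (-2)R0 → (0, 0, -11, 1)
  clear (3,0): R3 −= (-4)R0 → (0, 7, -15, 6)
pivot(1,1)=-9: scale R1 → (0, 1, -10/9, 7/9)
  clear (0,1): R0 −= (2)R1 → (1, 0, -16/9, -5/9)
  clear (3,1): R3 −= (7)R1 → (0, 0, -65/9, 5/9)
pivot(2,2)=-11: scale R2 → (0, 0, 1, -1/11)
  clear (0,2): R0 −= (-16/9)R2 → (1, 0, 0, -71/99)
  clear (1,2): R1 −= (-10/9)R2 → (0, 1, 0, 67/99)
  clear (3,2): R3 −= (-65/9)R2 → (0, 0, 0, -10/99)
pivot(3,3)=-10/99: scale R3 → (0, 0, 0, 1)
  clear (0,3): R0 −= (-71/99)R3 → (1, 0, 0, 0)
  clear (1,3): R1 −= (67/99)R3 → (0, 1, 0, 0)
  clear (2,3): R2 −= (-1/11)R3 → (0, 0, 1, 0)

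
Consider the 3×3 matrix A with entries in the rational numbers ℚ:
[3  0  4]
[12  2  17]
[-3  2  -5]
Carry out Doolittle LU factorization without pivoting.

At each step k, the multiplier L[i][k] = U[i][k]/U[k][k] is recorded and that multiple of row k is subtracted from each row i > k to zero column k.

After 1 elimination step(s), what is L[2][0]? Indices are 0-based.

L[2][0] = -1

k=0: U[0][0]=3
  eliminate (1,0): mult=4, new row 1: (0, 2, 1); set L[1][0]=4
  eliminate (2,0): mult=-1, new row 2: (0, 2, -1); set L[2][0]=-1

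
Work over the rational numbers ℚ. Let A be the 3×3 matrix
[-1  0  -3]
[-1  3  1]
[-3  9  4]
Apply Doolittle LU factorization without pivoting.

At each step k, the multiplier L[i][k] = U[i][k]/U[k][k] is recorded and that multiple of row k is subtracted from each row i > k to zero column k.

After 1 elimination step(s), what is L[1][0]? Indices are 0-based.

[col 0] pivot -1
  R1 -= 1*R0 → (0, 3, 4)  (L[1][0] := 1)
  R2 -= 3*R0 → (0, 9, 13)  (L[2][0] := 3)

L[1][0] = 1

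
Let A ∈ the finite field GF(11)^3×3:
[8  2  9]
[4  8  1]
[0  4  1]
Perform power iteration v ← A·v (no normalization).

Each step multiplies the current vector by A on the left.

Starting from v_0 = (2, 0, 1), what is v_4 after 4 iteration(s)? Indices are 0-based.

v_4 = (5, 4, 2)

v_0 = (2, 0, 1).
v_1 = A·v_0 = (3, 9, 1).
v_2 = A·v_1 = (7, 8, 4).
v_3 = A·v_2 = (9, 8, 3).
v_4 = A·v_3 = (5, 4, 2).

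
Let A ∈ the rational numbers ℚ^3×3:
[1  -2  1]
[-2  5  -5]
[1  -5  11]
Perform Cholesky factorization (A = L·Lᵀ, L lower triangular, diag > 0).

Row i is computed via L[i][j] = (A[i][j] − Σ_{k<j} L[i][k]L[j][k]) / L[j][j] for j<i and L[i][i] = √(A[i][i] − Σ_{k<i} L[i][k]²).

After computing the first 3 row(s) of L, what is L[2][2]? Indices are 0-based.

L[2][2] = 1

Step 1: L[0][0] = √(1) = 1.
  L[1][0] = (-2) / L[0][0] = -2.
Step 2: L[1][1] = √(1) = 1.
  L[2][0] = (1) / L[0][0] = 1.
  L[2][1] = (-3) / L[1][1] = -3.
Step 3: L[2][2] = √(1) = 1.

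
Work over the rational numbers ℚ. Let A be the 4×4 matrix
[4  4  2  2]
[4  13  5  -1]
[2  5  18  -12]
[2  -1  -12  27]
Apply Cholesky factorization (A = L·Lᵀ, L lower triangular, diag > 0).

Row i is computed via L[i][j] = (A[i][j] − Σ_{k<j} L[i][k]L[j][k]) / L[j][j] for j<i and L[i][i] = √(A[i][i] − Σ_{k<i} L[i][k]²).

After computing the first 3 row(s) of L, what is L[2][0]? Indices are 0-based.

L[2][0] = 1

Step 1: L[0][0] = √(4) = 2.
  L[1][0] = (4) / L[0][0] = 2.
Step 2: L[1][1] = √(9) = 3.
  L[2][0] = (2) / L[0][0] = 1.
  L[2][1] = (3) / L[1][1] = 1.
Step 3: L[2][2] = √(16) = 4.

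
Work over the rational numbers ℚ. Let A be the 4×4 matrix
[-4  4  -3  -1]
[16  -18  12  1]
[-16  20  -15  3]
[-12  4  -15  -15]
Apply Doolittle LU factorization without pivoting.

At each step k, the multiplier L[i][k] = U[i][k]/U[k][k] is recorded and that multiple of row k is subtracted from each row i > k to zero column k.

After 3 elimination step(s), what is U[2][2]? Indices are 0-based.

k=0: U[0][0]=-4
  eliminate (1,0): mult=-4, new row 1: (0, -2, 0, -3); set L[1][0]=-4
  eliminate (2,0): mult=4, new row 2: (0, 4, -3, 7); set L[2][0]=4
  eliminate (3,0): mult=3, new row 3: (0, -8, -6, -12); set L[3][0]=3
k=1: U[1][1]=-2
  eliminate (2,1): mult=-2, new row 2: (0, 0, -3, 1); set L[2][1]=-2
  eliminate (3,1): mult=4, new row 3: (0, 0, -6, 0); set L[3][1]=4
k=2: U[2][2]=-3
  eliminate (3,2): mult=2, new row 3: (0, 0, 0, -2); set L[3][2]=2

U[2][2] = -3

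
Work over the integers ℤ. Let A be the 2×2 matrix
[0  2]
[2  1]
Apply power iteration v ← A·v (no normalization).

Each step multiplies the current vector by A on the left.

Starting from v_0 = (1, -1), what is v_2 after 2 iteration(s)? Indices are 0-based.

v_0 = (1, -1).
v_1 = A·v_0 = (-2, 1).
v_2 = A·v_1 = (2, -3).

v_2 = (2, -3)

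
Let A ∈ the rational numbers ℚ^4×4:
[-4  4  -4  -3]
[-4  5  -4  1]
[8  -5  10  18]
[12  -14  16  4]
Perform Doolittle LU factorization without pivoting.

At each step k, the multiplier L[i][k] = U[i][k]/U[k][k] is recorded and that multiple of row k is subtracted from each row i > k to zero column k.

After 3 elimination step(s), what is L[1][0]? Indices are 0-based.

L[1][0] = 1

k=0: U[0][0]=-4
  eliminate (1,0): mult=1, new row 1: (0, 1, 0, 4); set L[1][0]=1
  eliminate (2,0): mult=-2, new row 2: (0, 3, 2, 12); set L[2][0]=-2
  eliminate (3,0): mult=-3, new row 3: (0, -2, 4, -5); set L[3][0]=-3
k=1: U[1][1]=1
  eliminate (2,1): mult=3, new row 2: (0, 0, 2, 0); set L[2][1]=3
  eliminate (3,1): mult=-2, new row 3: (0, 0, 4, 3); set L[3][1]=-2
k=2: U[2][2]=2
  eliminate (3,2): mult=2, new row 3: (0, 0, 0, 3); set L[3][2]=2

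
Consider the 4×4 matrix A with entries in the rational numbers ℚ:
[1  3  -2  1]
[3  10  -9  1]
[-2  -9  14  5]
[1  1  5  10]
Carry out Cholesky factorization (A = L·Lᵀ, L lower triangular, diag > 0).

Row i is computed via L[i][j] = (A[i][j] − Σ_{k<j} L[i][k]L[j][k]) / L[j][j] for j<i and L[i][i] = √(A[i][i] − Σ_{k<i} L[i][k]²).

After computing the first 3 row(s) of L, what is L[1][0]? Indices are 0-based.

Step 1: L[0][0] = √(1) = 1.
  L[1][0] = (3) / L[0][0] = 3.
Step 2: L[1][1] = √(1) = 1.
  L[2][0] = (-2) / L[0][0] = -2.
  L[2][1] = (-3) / L[1][1] = -3.
Step 3: L[2][2] = √(1) = 1.

L[1][0] = 3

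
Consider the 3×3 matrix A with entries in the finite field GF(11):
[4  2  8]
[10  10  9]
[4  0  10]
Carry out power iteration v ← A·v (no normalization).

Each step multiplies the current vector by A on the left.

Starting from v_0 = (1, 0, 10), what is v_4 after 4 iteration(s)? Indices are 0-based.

v_0 = (1, 0, 10).
v_1 = A·v_0 = (7, 1, 5).
v_2 = A·v_1 = (4, 4, 1).
v_3 = A·v_2 = (10, 1, 4).
v_4 = A·v_3 = (8, 3, 3).

v_4 = (8, 3, 3)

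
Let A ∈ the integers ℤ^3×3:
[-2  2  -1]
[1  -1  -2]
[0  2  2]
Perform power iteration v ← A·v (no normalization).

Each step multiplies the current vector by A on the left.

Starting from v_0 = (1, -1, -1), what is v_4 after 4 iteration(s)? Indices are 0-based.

v_0 = (1, -1, -1).
v_1 = A·v_0 = (-3, 4, -4).
v_2 = A·v_1 = (18, 1, 0).
v_3 = A·v_2 = (-34, 17, 2).
v_4 = A·v_3 = (100, -55, 38).

v_4 = (100, -55, 38)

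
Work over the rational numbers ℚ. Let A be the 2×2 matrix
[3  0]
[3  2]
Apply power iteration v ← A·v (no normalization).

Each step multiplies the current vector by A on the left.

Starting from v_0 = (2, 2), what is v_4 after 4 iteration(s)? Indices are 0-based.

v_0 = (2, 2).
v_1 = A·v_0 = (6, 10).
v_2 = A·v_1 = (18, 38).
v_3 = A·v_2 = (54, 130).
v_4 = A·v_3 = (162, 422).

v_4 = (162, 422)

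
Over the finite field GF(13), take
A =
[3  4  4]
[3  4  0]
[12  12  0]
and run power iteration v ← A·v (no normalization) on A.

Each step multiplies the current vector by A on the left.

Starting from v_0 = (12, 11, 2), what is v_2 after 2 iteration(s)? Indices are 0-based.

v_2 = (11, 12, 1)

v_0 = (12, 11, 2).
v_1 = A·v_0 = (10, 2, 3).
v_2 = A·v_1 = (11, 12, 1).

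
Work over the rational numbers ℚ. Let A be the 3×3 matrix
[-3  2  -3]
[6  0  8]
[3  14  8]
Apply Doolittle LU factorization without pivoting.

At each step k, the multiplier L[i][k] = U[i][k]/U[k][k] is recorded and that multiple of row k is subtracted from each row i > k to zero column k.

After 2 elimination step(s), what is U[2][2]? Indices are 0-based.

k=0: U[0][0]=-3
  eliminate (1,0): mult=-2, new row 1: (0, 4, 2); set L[1][0]=-2
  eliminate (2,0): mult=-1, new row 2: (0, 16, 5); set L[2][0]=-1
k=1: U[1][1]=4
  eliminate (2,1): mult=4, new row 2: (0, 0, -3); set L[2][1]=4

U[2][2] = -3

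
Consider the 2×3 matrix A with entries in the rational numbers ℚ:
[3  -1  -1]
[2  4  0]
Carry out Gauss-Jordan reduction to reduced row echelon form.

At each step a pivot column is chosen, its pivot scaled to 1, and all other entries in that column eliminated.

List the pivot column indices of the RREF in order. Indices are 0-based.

pivot columns: 0, 1

[1] R0 /= 3  ⇒  (1, -1/3, -1/3)
     R1 -= 2·R0  ⇒  (0, 14/3, 2/3)
[2] R1 /= 14/3  ⇒  (0, 1, 1/7)
     R0 -= -1/3·R1  ⇒  (1, 0, -2/7)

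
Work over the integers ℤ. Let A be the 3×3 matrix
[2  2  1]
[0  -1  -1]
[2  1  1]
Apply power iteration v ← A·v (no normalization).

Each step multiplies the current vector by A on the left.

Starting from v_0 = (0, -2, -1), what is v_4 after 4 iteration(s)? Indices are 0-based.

v_0 = (0, -2, -1).
v_1 = A·v_0 = (-5, 3, -3).
v_2 = A·v_1 = (-7, 0, -10).
v_3 = A·v_2 = (-24, 10, -24).
v_4 = A·v_3 = (-52, 14, -62).

v_4 = (-52, 14, -62)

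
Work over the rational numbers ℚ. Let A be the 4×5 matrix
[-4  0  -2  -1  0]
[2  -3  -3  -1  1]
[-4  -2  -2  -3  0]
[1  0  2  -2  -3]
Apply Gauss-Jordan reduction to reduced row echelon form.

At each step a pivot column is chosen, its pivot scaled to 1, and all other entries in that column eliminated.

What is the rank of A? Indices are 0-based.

rank = 4

step 1: normalize row 0 (÷-4) = (1, 0, 1/2, 1/4, 0)
  row 1: subtract 2×row0 = (0, -3, -4, -3/2, 1)
  row 2: subtract -4×row0 = (0, -2, 0, -2, 0)
  row 3: subtract 1×row0 = (0, 0, 3/2, -9/4, -3)
step 2: normalize row 1 (÷-3) = (0, 1, 4/3, 1/2, -1/3)
  row 2: subtract -2×row1 = (0, 0, 8/3, -1, -2/3)
step 3: normalize row 2 (÷8/3) = (0, 0, 1, -3/8, -1/4)
  row 0: subtract 1/2×row2 = (1, 0, 0, 7/16, 1/8)
  row 1: subtract 4/3×row2 = (0, 1, 0, 1, 0)
  row 3: subtract 3/2×row2 = (0, 0, 0, -27/16, -21/8)
step 4: normalize row 3 (÷-27/16) = (0, 0, 0, 1, 14/9)
  row 0: subtract 7/16×row3 = (1, 0, 0, 0, -5/9)
  row 1: subtract 1×row3 = (0, 1, 0, 0, -14/9)
  row 2: subtract -3/8×row3 = (0, 0, 1, 0, 1/3)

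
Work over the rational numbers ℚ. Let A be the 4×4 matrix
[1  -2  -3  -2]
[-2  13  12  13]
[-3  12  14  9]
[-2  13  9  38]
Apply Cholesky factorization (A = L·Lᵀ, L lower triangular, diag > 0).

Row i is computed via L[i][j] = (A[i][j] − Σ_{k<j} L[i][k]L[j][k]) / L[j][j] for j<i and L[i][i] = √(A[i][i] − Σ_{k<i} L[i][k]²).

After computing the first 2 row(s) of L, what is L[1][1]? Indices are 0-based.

L[1][1] = 3

Step 1: L[0][0] = √(1) = 1.
  L[1][0] = (-2) / L[0][0] = -2.
Step 2: L[1][1] = √(9) = 3.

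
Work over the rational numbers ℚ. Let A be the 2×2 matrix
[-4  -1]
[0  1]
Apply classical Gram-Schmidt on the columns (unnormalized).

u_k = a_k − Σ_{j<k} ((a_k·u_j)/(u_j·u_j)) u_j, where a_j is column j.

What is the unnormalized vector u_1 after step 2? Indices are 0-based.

u_1 = (0, 1)

Step 1: u_0 = a_0 = (-4, 0).
Step 2: u_1 = a_1 − (1/4)·u_0 = (0, 1).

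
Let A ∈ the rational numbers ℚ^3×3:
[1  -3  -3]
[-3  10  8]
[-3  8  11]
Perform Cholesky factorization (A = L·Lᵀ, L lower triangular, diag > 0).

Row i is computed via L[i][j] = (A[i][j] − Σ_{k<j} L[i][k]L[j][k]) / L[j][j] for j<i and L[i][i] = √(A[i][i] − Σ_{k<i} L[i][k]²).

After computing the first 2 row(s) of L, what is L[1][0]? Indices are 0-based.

Step 1: L[0][0] = √(1) = 1.
  L[1][0] = (-3) / L[0][0] = -3.
Step 2: L[1][1] = √(1) = 1.

L[1][0] = -3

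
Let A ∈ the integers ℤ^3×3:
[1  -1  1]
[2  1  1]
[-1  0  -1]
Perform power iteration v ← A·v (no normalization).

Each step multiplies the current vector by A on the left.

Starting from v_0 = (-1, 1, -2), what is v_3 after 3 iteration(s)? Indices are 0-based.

v_0 = (-1, 1, -2).
v_1 = A·v_0 = (-4, -3, 3).
v_2 = A·v_1 = (2, -8, 1).
v_3 = A·v_2 = (11, -3, -3).

v_3 = (11, -3, -3)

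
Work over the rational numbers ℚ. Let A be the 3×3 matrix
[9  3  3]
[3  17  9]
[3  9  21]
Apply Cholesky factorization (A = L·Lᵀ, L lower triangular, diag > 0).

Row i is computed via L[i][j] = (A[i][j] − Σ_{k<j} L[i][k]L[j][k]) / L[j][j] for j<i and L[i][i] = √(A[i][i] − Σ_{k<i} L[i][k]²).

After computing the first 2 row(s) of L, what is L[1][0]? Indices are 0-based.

Step 1: L[0][0] = √(9) = 3.
  L[1][0] = (3) / L[0][0] = 1.
Step 2: L[1][1] = √(16) = 4.

L[1][0] = 1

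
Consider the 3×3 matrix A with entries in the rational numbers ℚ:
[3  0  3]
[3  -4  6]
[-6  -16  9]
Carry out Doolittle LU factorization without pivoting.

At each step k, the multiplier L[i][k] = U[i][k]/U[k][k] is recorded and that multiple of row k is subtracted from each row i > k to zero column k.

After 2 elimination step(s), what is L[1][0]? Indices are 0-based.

k=0: U[0][0]=3
  eliminate (1,0): mult=1, new row 1: (0, -4, 3); set L[1][0]=1
  eliminate (2,0): mult=-2, new row 2: (0, -16, 15); set L[2][0]=-2
k=1: U[1][1]=-4
  eliminate (2,1): mult=4, new row 2: (0, 0, 3); set L[2][1]=4

L[1][0] = 1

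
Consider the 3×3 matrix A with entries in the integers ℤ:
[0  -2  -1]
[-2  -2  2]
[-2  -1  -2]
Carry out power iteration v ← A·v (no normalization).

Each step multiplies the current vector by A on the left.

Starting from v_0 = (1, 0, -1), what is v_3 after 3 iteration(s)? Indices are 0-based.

v_0 = (1, 0, -1).
v_1 = A·v_0 = (1, -4, 0).
v_2 = A·v_1 = (8, 6, 2).
v_3 = A·v_2 = (-14, -24, -26).

v_3 = (-14, -24, -26)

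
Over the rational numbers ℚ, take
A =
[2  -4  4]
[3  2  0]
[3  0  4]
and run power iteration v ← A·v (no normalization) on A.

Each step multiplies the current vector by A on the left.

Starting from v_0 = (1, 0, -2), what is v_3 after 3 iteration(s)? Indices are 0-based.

v_3 = (-192, -156, -284)

v_0 = (1, 0, -2).
v_1 = A·v_0 = (-6, 3, -5).
v_2 = A·v_1 = (-44, -12, -38).
v_3 = A·v_2 = (-192, -156, -284).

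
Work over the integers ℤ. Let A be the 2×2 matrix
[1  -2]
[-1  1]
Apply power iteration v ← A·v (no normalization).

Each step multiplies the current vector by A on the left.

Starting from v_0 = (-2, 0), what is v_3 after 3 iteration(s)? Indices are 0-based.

v_0 = (-2, 0).
v_1 = A·v_0 = (-2, 2).
v_2 = A·v_1 = (-6, 4).
v_3 = A·v_2 = (-14, 10).

v_3 = (-14, 10)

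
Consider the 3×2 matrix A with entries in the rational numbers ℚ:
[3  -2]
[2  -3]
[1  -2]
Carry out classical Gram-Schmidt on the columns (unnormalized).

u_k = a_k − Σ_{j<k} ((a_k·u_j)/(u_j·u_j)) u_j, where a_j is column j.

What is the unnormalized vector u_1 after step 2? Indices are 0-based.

Step 1: u_0 = a_0 = (3, 2, 1).
Step 2: u_1 = a_1 − (-1)·u_0 = (1, -1, -1).

u_1 = (1, -1, -1)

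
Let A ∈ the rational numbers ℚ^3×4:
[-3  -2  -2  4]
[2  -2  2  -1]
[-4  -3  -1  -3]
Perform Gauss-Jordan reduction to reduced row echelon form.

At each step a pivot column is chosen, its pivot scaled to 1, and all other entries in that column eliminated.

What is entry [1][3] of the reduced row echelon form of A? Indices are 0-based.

pivot(0,0)=-3: scale R0 → (1, 2/3, 2/3, -4/3)
  clear (1,0): R1 −= (2)R0 → (0, -10/3, 2/3, 5/3)
  clear (2,0): R2 −= (-4)R0 → (0, -1/3, 5/3, -25/3)
pivot(1,1)=-10/3: scale R1 → (0, 1, -1/5, -1/2)
  clear (0,1): R0 −= (2/3)R1 → (1, 0, 4/5, -1)
  clear (2,1): R2 −= (-1/3)R1 → (0, 0, 8/5, -17/2)
pivot(2,2)=8/5: scale R2 → (0, 0, 1, -85/16)
  clear (0,2): R0 −= (4/5)R2 → (1, 0, 0, 13/4)
  clear (1,2): R1 −= (-1/5)R2 → (0, 1, 0, -25/16)

M[1][3] = -25/16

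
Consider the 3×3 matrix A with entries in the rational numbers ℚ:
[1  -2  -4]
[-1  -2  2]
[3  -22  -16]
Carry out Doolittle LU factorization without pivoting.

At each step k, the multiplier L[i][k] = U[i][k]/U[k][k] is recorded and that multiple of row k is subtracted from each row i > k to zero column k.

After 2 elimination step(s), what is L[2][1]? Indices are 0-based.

L[2][1] = 4

k=0: U[0][0]=1
  eliminate (1,0): mult=-1, new row 1: (0, -4, -2); set L[1][0]=-1
  eliminate (2,0): mult=3, new row 2: (0, -16, -4); set L[2][0]=3
k=1: U[1][1]=-4
  eliminate (2,1): mult=4, new row 2: (0, 0, 4); set L[2][1]=4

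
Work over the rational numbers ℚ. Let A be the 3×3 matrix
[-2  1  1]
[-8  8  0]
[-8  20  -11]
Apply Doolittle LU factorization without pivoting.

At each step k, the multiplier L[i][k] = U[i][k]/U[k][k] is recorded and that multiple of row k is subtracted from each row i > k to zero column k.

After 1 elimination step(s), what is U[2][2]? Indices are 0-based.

Step 1: pivot at (0,0) is -2.
  row1 ← row1 − (4)·row0  ⇒  L[1][0]=4, U row1=(0, 4, -4)
  row2 ← row2 − (4)·row0  ⇒  L[2][0]=4, U row2=(0, 16, -15)

U[2][2] = -15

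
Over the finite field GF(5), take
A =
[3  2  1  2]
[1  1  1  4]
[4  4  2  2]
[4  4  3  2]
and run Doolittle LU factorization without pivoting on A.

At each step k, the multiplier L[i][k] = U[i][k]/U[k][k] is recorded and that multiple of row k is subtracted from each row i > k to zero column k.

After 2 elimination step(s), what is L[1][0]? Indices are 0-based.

L[1][0] = 2

Step 1: pivot at (0,0) is 3.
  row1 ← row1 − (2)·row0  ⇒  L[1][0]=2, U row1=(0, 2, 4, 0)
  row2 ← row2 − (3)·row0  ⇒  L[2][0]=3, U row2=(0, 3, 4, 1)
  row3 ← row3 − (3)·row0  ⇒  L[3][0]=3, U row3=(0, 3, 0, 1)
Step 2: pivot at (1,1) is 2.
  row2 ← row2 − (4)·row1  ⇒  L[2][1]=4, U row2=(0, 0, 3, 1)
  row3 ← row3 − (4)·row1  ⇒  L[3][1]=4, U row3=(0, 0, 4, 1)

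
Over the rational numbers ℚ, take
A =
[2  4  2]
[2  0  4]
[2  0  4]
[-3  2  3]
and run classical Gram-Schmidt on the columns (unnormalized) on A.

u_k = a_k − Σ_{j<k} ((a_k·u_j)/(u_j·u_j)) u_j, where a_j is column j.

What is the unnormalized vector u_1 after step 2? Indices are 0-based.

u_1 = (80/21, -4/21, -4/21, 16/7)

Step 1: u_0 = a_0 = (2, 2, 2, -3).
Step 2: u_1 = a_1 − (2/21)·u_0 = (80/21, -4/21, -4/21, 16/7).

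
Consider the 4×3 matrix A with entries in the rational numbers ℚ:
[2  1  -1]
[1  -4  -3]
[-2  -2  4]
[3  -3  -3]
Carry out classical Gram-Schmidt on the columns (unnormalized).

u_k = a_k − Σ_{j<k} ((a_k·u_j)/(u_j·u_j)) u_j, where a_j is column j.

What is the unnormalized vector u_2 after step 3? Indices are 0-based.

u_2 = (599/491, -649/491, 936/491, 441/491)

Step 1: u_0 = a_0 = (2, 1, -2, 3).
Step 2: u_1 = a_1 − (-7/18)·u_0 = (16/9, -65/18, -25/9, -11/6).
Step 3: u_2 = a_2 − (-11/9)·u_0 − (62/491)·u_1 = (599/491, -649/491, 936/491, 441/491).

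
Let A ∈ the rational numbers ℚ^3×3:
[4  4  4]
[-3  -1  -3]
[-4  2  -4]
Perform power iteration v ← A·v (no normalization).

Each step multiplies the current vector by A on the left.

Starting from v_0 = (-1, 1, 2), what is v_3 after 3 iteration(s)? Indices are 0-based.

v_0 = (-1, 1, 2).
v_1 = A·v_0 = (8, -4, -2).
v_2 = A·v_1 = (8, -14, -32).
v_3 = A·v_2 = (-152, 86, 68).

v_3 = (-152, 86, 68)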